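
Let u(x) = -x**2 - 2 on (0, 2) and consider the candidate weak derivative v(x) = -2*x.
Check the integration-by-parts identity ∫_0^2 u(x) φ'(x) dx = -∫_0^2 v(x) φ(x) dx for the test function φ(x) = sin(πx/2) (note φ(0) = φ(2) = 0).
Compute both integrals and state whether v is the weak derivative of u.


LHS = 8/π, RHS = 8/π. Yes, v = u' weakly.

u(x) = -x**2 - 2, classical derivative u'(x) = -2*x.
φ(x) = sin(πx/2), so φ'(x) = π*cos(π*x/2)/2.
Note φ(0) = φ(2) = 0, so the boundary term u·φ vanishes.
LHS = ∫_0^2 u(x) φ'(x) dx = ∫_0^2 (-π*x^2*cos(π*x/2)/2 - π*cos(π*x/2)) dx. Term by term:
  ∫_0^2 -π*cos(π*x/2) dx = 0;  ∫_0^2 -π*x^2*cos(π*x/2)/2 dx = 8/π.
Sum: 0 + 8/π = 8/π.
So LHS = 8/π.
∫_0^2 v(x) φ(x) dx = ∫_0^2 (-2*x*sin(π*x/2)) dx. Term by term:
  ∫_0^2 -2*x*sin(π*x/2) dx = -8/π.
So RHS = -∫_0^2 v(x) φ(x) dx = 8/π.
LHS = RHS, so the identity holds for this test φ.
Moreover u is smooth here and v(x) = u'(x) = -2*x pointwise, so the identity holds for every test function. Hence v is the weak derivative of u.


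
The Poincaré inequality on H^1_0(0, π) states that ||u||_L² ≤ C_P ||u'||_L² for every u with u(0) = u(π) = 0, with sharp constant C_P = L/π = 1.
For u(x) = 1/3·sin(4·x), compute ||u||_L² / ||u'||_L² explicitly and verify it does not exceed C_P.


||u||_L² / ||u'||_L² = 1/4 < C_P = 1.

u(x) = 1/3·sin(4·x), so u'(x) = 4*cos(4*x)/3.
Writing u(x) = A·sin(kπx/L) with A = 1/3 and k = 4, use ∫_0^L sin²(kπx/L) dx = L/2 and ∫_0^L cos²(kπx/L) dx = L/2.
u² = 1/9·sin²(4·x) and (u')² = 16/9·cos²(4·x), and each of sin², cos² integrates to L/2 = π/2 over (0, π).
∫_0^π u² dx = π/18, so ||u||_L² = sqrt(2)*sqrt(π)/6.
∫_0^π (u')² dx = 8*π/9, so ||u'||_L² = 2*sqrt(2)*sqrt(π)/3.
Ratio ||u||_L² / ||u'||_L² = 1/4.
Sharp Poincaré constant on H^1_0(0, π) is C_P = L/π = 1, achieved by sin(x).
This is the k = 4 harmonic; the ratio L/(kπ) is strictly less than C_P = L/π, consistent with the sharp inequality ||u||_L² ≤ C_P ||u'||_L².


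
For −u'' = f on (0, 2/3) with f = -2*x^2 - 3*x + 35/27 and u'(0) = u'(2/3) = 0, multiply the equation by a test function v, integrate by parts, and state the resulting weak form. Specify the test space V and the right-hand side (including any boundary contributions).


V = H^1(0, 2/3) (no boundary constraint on v; u is determined up to an additive constant); weak form: ∫_0^2/3 u'v' dx = ∫_0^2/3 (-2*x^2 - 3*x + 35/27) v dx for all v ∈ V.

Multiply both sides by a test function v and integrate from 0 to 2/3:
  ∫_0^2/3 −u''(x) v(x) dx = ∫_0^2/3 f(x) v(x) dx.
Integrate the LHS by parts once:
  ∫_0^2/3 −u'' v dx = −[u'(x) v(x)]_0^2/3 + ∫_0^2/3 u'(x) v'(x) dx.
Thus ∫_0^2/3 u'(x) v'(x) dx = ∫_0^2/3 f(x) v(x) dx + [u'(x) v(x)]_0^2/3.
Choose V so that boundary terms are either known or forced to vanish.
u has homogeneous Neumann: u'(0) = u'(2/3) = 0. So [u' v]_0^2/3 = 0·v(2/3) − 0·v(0) = 0 for any v; take V = H^1(0, 2/3).
Weak formulation: find u (satisfying any essential BC) such that ∫_0^2/3 u'(x) v'(x) dx = ∫_0^2/3 f v dx for all v ∈ V (homogeneous Neumann, so boundary terms vanish).
Substituting f(x) = -2*x^2 - 3*x + 35/27, the right-hand side is ∫_0^2/3 (-2*x^2 - 3*x + 35/27) v dx.
Compatibility check (pure Neumann): taking v ≡ 1 ∈ V gives 0 = ∫_0^2/3 f dx + (0) − (0), i.e. ∫_0^2/3 f dx must equal u'(0) − u'(2/3) = 0. Indeed ∫_0^2/3 (-2*x^2 - 3*x + 35/27) dx = 0, so the data are compatible. The solution is then unique only up to an additive constant (fix it e.g. by requiring ∫_0^2/3 u dx = 0).


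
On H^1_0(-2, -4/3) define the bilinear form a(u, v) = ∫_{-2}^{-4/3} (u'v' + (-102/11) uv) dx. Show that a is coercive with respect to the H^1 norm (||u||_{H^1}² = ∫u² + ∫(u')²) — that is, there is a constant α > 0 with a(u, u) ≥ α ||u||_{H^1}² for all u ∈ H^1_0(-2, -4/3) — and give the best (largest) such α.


α = 3*(-136 + 33*π^2)/(11*(4 + 9*π^2))

Coercivity of a(·,·) on H^1_0(-2, -4/3) means a(u, u) ≥ α ||u||_{H^1}² for every u ∈ H^1_0.
The interval has length L = 2/3, and Poincaré/coercivity depend only on L. Here a(u, u) = ∫(u')² + (-102/11)·∫u².
Here c = -102/11 < 0 with |c| < (π/L)² = 9*π^2/4, so coercivity still holds. The condition a(u,u) ≥ α||u||_{H^1}² reads (1−α)∫(u')² ≥ (α−c)∫u². Any admissible α is ≤ 1 (rapidly oscillating u have ∫u²/∫(u')² → 0), and α = 1 would force 0 ≥ (1−c)∫u², impossible since c < 1; so 1−α > 0. By the sharp Poincaré inequality on H^1_0 of an interval of length L, ∫(u')² ≥ (π/L)²∫u² with equality for the first sine mode sin(π(x−x₀)/L) (x₀ the left endpoint), so the inequality holds for all u iff (1−α)(π/L)² ≥ α − c, i.e. α ≤ ((π/L)² + c)/((π/L)² + 1) = (1 + c(L/π)²)/(1 + (L/π)²). (Direct route, valid since c ≤ 0: Poincaré gives c∫u² ≥ c(L/π)²∫(u')², so a(u,u) ≥ (1 + c(L/π)²)∫(u')², while ||u||_{H^1}² ≤ (1 + (L/π)²)∫(u')²; dividing yields the same α.) With (π/L)² = 9*π^2/4 and c = -102/11, the largest admissible constant is α = ((π/L)² + c)/((π/L)² + 1).
Simplifying, α = 3*(-136 + 33*π^2)/(11*(4 + 9*π^2)).


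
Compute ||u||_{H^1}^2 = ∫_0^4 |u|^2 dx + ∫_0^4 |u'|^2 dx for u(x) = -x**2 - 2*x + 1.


||u||_{H^1}^2 = 3204/5

The H^1 norm (squared) on an interval (0, L) is
  ||u||_{H^1}^2 = ∫_0^L u(x)^2 dx + ∫_0^L u'(x)^2 dx.
Compute u'(x) = -2*x - 2.
Then u(x)^2 = x**4 + 4*x**3 + 2*x**2 - 4*x + 1 and u'(x)^2 = 4*x**2 + 8*x + 4.
Integrate each monomial from 0 to 4 using ∫_0^4 c·x^n dx = c·4^(n+1)/(n+1):
  ∫_0^4 u(x)^2 dx = ∫_0^4 (x^4 + 4*x^3 + 2*x^2 - 4*x + 1) dx. Term by term:
    ∫_0^4 x^4 dx = 1024/5;  ∫_0^4 4*x^3 dx = 256;  ∫_0^4 2*x^2 dx = 128/3;
    ∫_0^4 -4*x dx = -32;  ∫_0^4 1 dx = 4.
  Sum: 1024/5 + 256 + 128/3 − 32 + 4 = 7132/15.
  ∫_0^4 u'(x)^2 dx = ∫_0^4 (4*x^2 + 8*x + 4) dx. Term by term:
    ∫_0^4 4*x^2 dx = 256/3;  ∫_0^4 8*x dx = 64;  ∫_0^4 4 dx = 16.
  Sum: 256/3 + 64 + 16 = 496/3.
Adding: ||u||_{H^1}^2 = 7132/15 + 496/3 = 3204/5.


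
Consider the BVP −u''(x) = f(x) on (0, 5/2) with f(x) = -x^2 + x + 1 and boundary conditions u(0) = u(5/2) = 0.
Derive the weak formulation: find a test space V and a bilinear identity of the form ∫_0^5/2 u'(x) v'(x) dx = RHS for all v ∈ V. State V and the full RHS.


V = H^1_0(0, 5/2) (so v(0) = v(5/2) = 0); weak form: ∫_0^5/2 u'v' dx = ∫_0^5/2 (-x^2 + x + 1) v dx for all v ∈ V.

Multiply both sides by a test function v and integrate from 0 to 5/2:
  ∫_0^5/2 −u''(x) v(x) dx = ∫_0^5/2 f(x) v(x) dx.
Integrate the LHS by parts once:
  ∫_0^5/2 −u'' v dx = −[u'(x) v(x)]_0^5/2 + ∫_0^5/2 u'(x) v'(x) dx.
Thus ∫_0^5/2 u'(x) v'(x) dx = ∫_0^5/2 f(x) v(x) dx + [u'(x) v(x)]_0^5/2.
Choose V so that boundary terms are either known or forced to vanish.
u is Dirichlet: u(0) = u(5/2) = 0. Let V = H^1_0(0, 5/2); then v(0) = v(5/2) = 0, and [u' v]_0^5/2 = 0.
Weak formulation: find u (satisfying any essential BC) such that ∫_0^5/2 u'(x) v'(x) dx = ∫_0^5/2 f v dx for all v ∈ V.
Substituting f(x) = -x^2 + x + 1, the right-hand side is ∫_0^5/2 (-x^2 + x + 1) v dx.


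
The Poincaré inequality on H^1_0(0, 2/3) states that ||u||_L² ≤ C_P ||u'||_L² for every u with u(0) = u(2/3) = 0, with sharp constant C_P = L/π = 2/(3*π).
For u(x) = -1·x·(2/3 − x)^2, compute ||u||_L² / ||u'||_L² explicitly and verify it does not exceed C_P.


||u||_L² / ||u'||_L² = sqrt(14)/21 < C_P = 2/(3*π).

u(x) = -1·x·(2/3 − x)^2, so u'(x) = (2 - 9*x)*(3*x - 2)/9.
u(x) = -1·x·(2/3 − x)^2 vanishes at x = 0 and x = 2/3, so u ∈ H^1_0(0, 2/3). Differentiate via the product rule and integrate the resulting polynomials term by term.
  ∫_0^2/3 u² dx = ∫_0^2/3 (x^6 - 8*x^5/3 + 8*x^4/3 - 32*x^3/27 + 16*x^2/81) dx. Term by term:
    ∫_0^2/3 x^6 dx = 128/15309;  ∫_0^2/3 -8*x^5/3 dx = -256/6561;  ∫_0^2/3 8*x^4/3 dx = 256/3645;
    ∫_0^2/3 -32*x^3/27 dx = -128/2187;  ∫_0^2/3 16*x^2/81 dx = 128/6561.
  Sum: 128/15309 − 256/6561 + 256/3645 − 128/2187 + 128/6561 = 128/229635.
  ∫_0^2/3 (u')² dx = ∫_0^2/3 (9*x^4 - 16*x^3 + 88*x^2/9 - 64*x/27 + 16/81) dx. Term by term:
    ∫_0^2/3 9*x^4 dx = 32/135;  ∫_0^2/3 -16*x^3 dx = -64/81;  ∫_0^2/3 88*x^2/9 dx = 704/729;
    ∫_0^2/3 -64*x/27 dx = -128/243;  ∫_0^2/3 16/81 dx = 32/243.
  Sum: 32/135 − 64/81 + 704/729 − 128/243 + 32/243 = 64/3645.
∫_0^2/3 u² dx = 128/229635, so ||u||_L² = 8*sqrt(70)/2835.
∫_0^2/3 (u')² dx = 64/3645, so ||u'||_L² = 8*sqrt(5)/135.
Ratio ||u||_L² / ||u'||_L² = sqrt(14)/21.
Sharp Poincaré constant on H^1_0(0, 2/3) is C_P = L/π = 2/(3*π), achieved by sin(3*π/2·x).
A polynomial bump cannot attain the sharp Poincaré constant (only the first sine eigenfunction does), so the ratio is strictly less than C_P, consistent with ||u||_L² ≤ C_P ||u'||_L².


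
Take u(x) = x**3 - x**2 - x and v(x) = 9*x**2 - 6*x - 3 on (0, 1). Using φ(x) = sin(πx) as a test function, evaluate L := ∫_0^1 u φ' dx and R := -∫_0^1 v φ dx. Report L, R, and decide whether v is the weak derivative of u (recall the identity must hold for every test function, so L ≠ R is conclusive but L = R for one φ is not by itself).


LHS = (π^2 + 12)/π^3, RHS = 3/π + 36/π^3. No, v is not the weak derivative of u.

u(x) = x**3 - x**2 - x, classical derivative u'(x) = 3*x**2 - 2*x - 1.
φ(x) = sin(πx), so φ'(x) = π*cos(π*x).
Note φ(0) = φ(1) = 0, so the boundary term u·φ vanishes.
LHS = ∫_0^1 u(x) φ'(x) dx = ∫_0^1 (π*x^3*cos(π*x) - π*x^2*cos(π*x) - π*x*cos(π*x)) dx. Term by term:
  ∫_0^1 π*x^3*cos(π*x) dx = -3/π + 12/π^3;  ∫_0^1 -π*x*cos(π*x) dx = 2/π;  ∫_0^1 -π*x^2*cos(π*x) dx = 2/π.
Sum: -3/π + 12/π^3 + 2/π + 2/π = (π^2 + 12)/π^3.
So LHS = (π^2 + 12)/π^3.
∫_0^1 v(x) φ(x) dx = ∫_0^1 (9*x^2*sin(π*x) - 6*x*sin(π*x) - 3*sin(π*x)) dx. Term by term:
  ∫_0^1 -3*sin(π*x) dx = -6/π;  ∫_0^1 -6*x*sin(π*x) dx = -6/π;  ∫_0^1 9*x^2*sin(π*x) dx = -36/π^3 + 9/π.
Sum: -6/π − 6/π + -36/π^3 + 9/π = -36/π^3 - 3/π.
So RHS = -∫_0^1 v(x) φ(x) dx = 3/π + 36/π^3.
LHS − RHS = -24/π^3 - 2/π ≠ 0, so the identity fails.
(For a valid weak derivative the identity must hold for EVERY test function, in particular this one. The failure shows v is NOT the weak derivative of u.)
Correct weak derivative would be u'(x) = 3*x**2 - 2*x - 1.


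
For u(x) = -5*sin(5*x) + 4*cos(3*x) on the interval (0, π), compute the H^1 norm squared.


||u||_{H^1(0,π)}^2 = 405*π

u'(x) = -12*sin(3*x) - 25*cos(5*x).
Expand u² and (u')² and integrate term by term on (0, π), using: for integers n ≥ 1, ∫_0^π sin²(nx) dx = ∫_0^π cos²(nx) dx = π/2; for n ≠ n', ∫_0^π sin(nx)sin(n'x) dx = ∫_0^π cos(nx)cos(n'x) dx = 0; and by product-to-sum, ∫_0^π sin(nx)cos(n'x) dx = ½∫_0^π [sin((n+n')x) + sin((n−n')x)] dx, which is 0 when n+n' is even and 2n/(n²−n'²) when n+n' is odd (it need not vanish on (0, π)).
  u² squared terms: (-5)²·∫sin(5x)² dx = 25·π/2 = 25*π/2;  (4)²·∫cos(3x)² dx = 16·π/2 = 8*π.
  u² cross terms: 2·(-5)·(4)·∫sin(5x)·cos(3x) dx = -40·(0) = 0.
  So ∫_0^π u² dx = 25*π/2 + 8*π + 0 = 41*π/2.
  (u')² squared terms: (-25)²·∫cos(5x)² dx = 625·π/2 = 625*π/2;  (-12)²·∫sin(3x)² dx = 144·π/2 = 72*π.
  (u')² cross terms: 2·(-25)·(-12)·∫cos(5x)·sin(3x) dx = 600·(0) = 0.
  So ∫_0^π (u')² dx = 625*π/2 + 72*π + 0 = 769*π/2.
||u||_{H^1}^2 = (41*π/2) + (769*π/2) = 405*π.


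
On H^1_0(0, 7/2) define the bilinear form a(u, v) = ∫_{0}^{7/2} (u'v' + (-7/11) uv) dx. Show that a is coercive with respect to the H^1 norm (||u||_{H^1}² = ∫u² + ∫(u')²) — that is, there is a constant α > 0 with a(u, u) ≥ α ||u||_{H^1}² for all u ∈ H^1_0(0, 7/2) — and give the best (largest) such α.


α = (-343 + 44*π^2)/(11*(4*π^2 + 49))

Coercivity of a(·,·) on H^1_0(0, 7/2) means a(u, u) ≥ α ||u||_{H^1}² for every u ∈ H^1_0.
The interval has length L = 7/2, and Poincaré/coercivity depend only on L. Here a(u, u) = ∫(u')² + (-7/11)·∫u².
Here c = -7/11 < 0 with |c| < (π/L)² = 4*π^2/49, so coercivity still holds. The condition a(u,u) ≥ α||u||_{H^1}² reads (1−α)∫(u')² ≥ (α−c)∫u². Any admissible α is ≤ 1 (rapidly oscillating u have ∫u²/∫(u')² → 0), and α = 1 would force 0 ≥ (1−c)∫u², impossible since c < 1; so 1−α > 0. By the sharp Poincaré inequality on H^1_0 of an interval of length L, ∫(u')² ≥ (π/L)²∫u² with equality for the first sine mode sin(π(x−x₀)/L) (x₀ the left endpoint), so the inequality holds for all u iff (1−α)(π/L)² ≥ α − c, i.e. α ≤ ((π/L)² + c)/((π/L)² + 1) = (1 + c(L/π)²)/(1 + (L/π)²). (Direct route, valid since c ≤ 0: Poincaré gives c∫u² ≥ c(L/π)²∫(u')², so a(u,u) ≥ (1 + c(L/π)²)∫(u')², while ||u||_{H^1}² ≤ (1 + (L/π)²)∫(u')²; dividing yields the same α.) With (π/L)² = 4*π^2/49 and c = -7/11, the largest admissible constant is α = ((π/L)² + c)/((π/L)² + 1).
Simplifying, α = (-343 + 44*π^2)/(11*(4*π^2 + 49)).


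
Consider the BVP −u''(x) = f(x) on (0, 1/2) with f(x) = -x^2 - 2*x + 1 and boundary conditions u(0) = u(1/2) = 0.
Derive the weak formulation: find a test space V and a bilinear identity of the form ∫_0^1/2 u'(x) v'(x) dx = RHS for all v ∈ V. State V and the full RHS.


V = H^1_0(0, 1/2) (so v(0) = v(1/2) = 0); weak form: ∫_0^1/2 u'v' dx = ∫_0^1/2 (-x^2 - 2*x + 1) v dx for all v ∈ V.

Multiply both sides by a test function v and integrate from 0 to 1/2:
  ∫_0^1/2 −u''(x) v(x) dx = ∫_0^1/2 f(x) v(x) dx.
Integrate the LHS by parts once:
  ∫_0^1/2 −u'' v dx = −[u'(x) v(x)]_0^1/2 + ∫_0^1/2 u'(x) v'(x) dx.
Thus ∫_0^1/2 u'(x) v'(x) dx = ∫_0^1/2 f(x) v(x) dx + [u'(x) v(x)]_0^1/2.
Choose V so that boundary terms are either known or forced to vanish.
u is Dirichlet: u(0) = u(1/2) = 0. Let V = H^1_0(0, 1/2); then v(0) = v(1/2) = 0, and [u' v]_0^1/2 = 0.
Weak formulation: find u (satisfying any essential BC) such that ∫_0^1/2 u'(x) v'(x) dx = ∫_0^1/2 f v dx for all v ∈ V.
Substituting f(x) = -x^2 - 2*x + 1, the right-hand side is ∫_0^1/2 (-x^2 - 2*x + 1) v dx.


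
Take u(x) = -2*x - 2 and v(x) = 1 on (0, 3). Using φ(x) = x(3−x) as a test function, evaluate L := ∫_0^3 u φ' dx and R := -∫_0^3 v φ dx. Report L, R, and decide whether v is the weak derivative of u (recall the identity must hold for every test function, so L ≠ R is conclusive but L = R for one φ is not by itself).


LHS = 9, RHS = -9/2. No, v is not the weak derivative of u.

u(x) = -2*x - 2, classical derivative u'(x) = -2.
φ(x) = x(3−x), so φ'(x) = 3 - 2*x.
Note φ(0) = φ(3) = 0, so the boundary term u·φ vanishes.
LHS = ∫_0^3 u(x) φ'(x) dx = ∫_0^3 (4*x^2 - 2*x - 6) dx. Term by term:
  ∫_0^3 4*x^2 dx = 36;  ∫_0^3 -2*x dx = -9;  ∫_0^3 -6 dx = -18.
Sum: 36 − 9 − 18 = 9.
So LHS = 9.
∫_0^3 v(x) φ(x) dx = ∫_0^3 (-x^2 + 3*x) dx. Term by term:
  ∫_0^3 -x^2 dx = -9;  ∫_0^3 3*x dx = 27/2.
Sum: -9 + 27/2 = 9/2.
So RHS = -∫_0^3 v(x) φ(x) dx = -9/2.
LHS − RHS = 27/2 ≠ 0, so the identity fails.
(For a valid weak derivative the identity must hold for EVERY test function, in particular this one. The failure shows v is NOT the weak derivative of u.)
Correct weak derivative would be u'(x) = -2.


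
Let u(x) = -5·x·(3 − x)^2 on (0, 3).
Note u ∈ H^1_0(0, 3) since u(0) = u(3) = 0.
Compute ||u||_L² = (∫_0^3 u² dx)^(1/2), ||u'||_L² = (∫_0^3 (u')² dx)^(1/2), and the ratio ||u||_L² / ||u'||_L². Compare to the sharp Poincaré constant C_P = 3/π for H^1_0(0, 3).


||u||_L² / ||u'||_L² = 3*sqrt(14)/14 < C_P = 3/π.

u(x) = -5·x·(3 − x)^2, so u'(x) = 15*(1 - x)*(x - 3).
u(x) = -5·x·(3 − x)^2 vanishes at x = 0 and x = 3, so u ∈ H^1_0(0, 3). Differentiate via the product rule and integrate the resulting polynomials term by term.
  ∫_0^3 u² dx = ∫_0^3 (25*x^6 - 300*x^5 + 1350*x^4 - 2700*x^3 + 2025*x^2) dx. Term by term:
    ∫_0^3 25*x^6 dx = 54675/7;  ∫_0^3 -300*x^5 dx = -36450;  ∫_0^3 1350*x^4 dx = 65610;
    ∫_0^3 -2700*x^3 dx = -54675;  ∫_0^3 2025*x^2 dx = 18225.
  Sum: 54675/7 − 36450 + 65610 − 54675 + 18225 = 3645/7.
  ∫_0^3 (u')² dx = ∫_0^3 (225*x^4 - 1800*x^3 + 4950*x^2 - 5400*x + 2025) dx. Term by term:
    ∫_0^3 225*x^4 dx = 10935;  ∫_0^3 -1800*x^3 dx = -36450;  ∫_0^3 4950*x^2 dx = 44550;
    ∫_0^3 -5400*x dx = -24300;  ∫_0^3 2025 dx = 6075.
  Sum: 10935 − 36450 + 44550 − 24300 + 6075 = 810.
∫_0^3 u² dx = 3645/7, so ||u||_L² = 27*sqrt(35)/7.
∫_0^3 (u')² dx = 810, so ||u'||_L² = 9*sqrt(10).
Ratio ||u||_L² / ||u'||_L² = 3*sqrt(14)/14.
Sharp Poincaré constant on H^1_0(0, 3) is C_P = L/π = 3/π, achieved by sin(π/3·x).
A polynomial bump cannot attain the sharp Poincaré constant (only the first sine eigenfunction does), so the ratio is strictly less than C_P, consistent with ||u||_L² ≤ C_P ||u'||_L².


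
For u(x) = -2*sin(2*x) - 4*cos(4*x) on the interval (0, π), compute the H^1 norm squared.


||u||_{H^1(0,π)}^2 = 146*π

u'(x) = 16*sin(4*x) - 4*cos(2*x).
Expand u² and (u')² and integrate term by term on (0, π), using: for integers n ≥ 1, ∫_0^π sin²(nx) dx = ∫_0^π cos²(nx) dx = π/2; for n ≠ n', ∫_0^π sin(nx)sin(n'x) dx = ∫_0^π cos(nx)cos(n'x) dx = 0; and by product-to-sum, ∫_0^π sin(nx)cos(n'x) dx = ½∫_0^π [sin((n+n')x) + sin((n−n')x)] dx, which is 0 when n+n' is even and 2n/(n²−n'²) when n+n' is odd (it need not vanish on (0, π)).
  u² squared terms: (-4)²·∫cos(4x)² dx = 16·π/2 = 8*π;  (-2)²·∫sin(2x)² dx = 4·π/2 = 2*π.
  u² cross terms: 2·(-4)·(-2)·∫cos(4x)·sin(2x) dx = 16·(0) = 0.
  So ∫_0^π u² dx = 8*π + 2*π + 0 = 10*π.
  (u')² squared terms: (-4)²·∫cos(2x)² dx = 16·π/2 = 8*π;  (16)²·∫sin(4x)² dx = 256·π/2 = 128*π.
  (u')² cross terms: 2·(-4)·(16)·∫cos(2x)·sin(4x) dx = -128·(0) = 0.
  So ∫_0^π (u')² dx = 8*π + 128*π + 0 = 136*π.
||u||_{H^1}^2 = (10*π) + (136*π) = 146*π.


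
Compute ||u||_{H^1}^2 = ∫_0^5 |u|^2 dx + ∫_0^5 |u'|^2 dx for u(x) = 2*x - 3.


||u||_{H^1}^2 = 245/3

The H^1 norm (squared) on an interval (0, L) is
  ||u||_{H^1}^2 = ∫_0^L u(x)^2 dx + ∫_0^L u'(x)^2 dx.
Compute u'(x) = 2.
Then u(x)^2 = 4*x**2 - 12*x + 9 and u'(x)^2 = 4.
Integrate each monomial from 0 to 5 using ∫_0^5 c·x^n dx = c·5^(n+1)/(n+1):
  ∫_0^5 u(x)^2 dx = ∫_0^5 (4*x^2 - 12*x + 9) dx. Term by term:
    ∫_0^5 4*x^2 dx = 500/3;  ∫_0^5 -12*x dx = -150;  ∫_0^5 9 dx = 45.
  Sum: 500/3 − 150 + 45 = 185/3.
  ∫_0^5 u'(x)^2 dx = ∫_0^5 (4) dx. Term by term:
    ∫_0^5 4 dx = 20.
Adding: ||u||_{H^1}^2 = 185/3 + 20 = 245/3.


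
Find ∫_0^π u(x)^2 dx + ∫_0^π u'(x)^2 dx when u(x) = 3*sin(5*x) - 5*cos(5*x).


||u||_{H^1(0,π)}^2 = 442*π

u'(x) = 25*sin(5*x) + 15*cos(5*x).
Expand u² and (u')² and integrate term by term on (0, π), using: for integers n ≥ 1, ∫_0^π sin²(nx) dx = ∫_0^π cos²(nx) dx = π/2; for n ≠ n', ∫_0^π sin(nx)sin(n'x) dx = ∫_0^π cos(nx)cos(n'x) dx = 0; and by product-to-sum, ∫_0^π sin(nx)cos(n'x) dx = ½∫_0^π [sin((n+n')x) + sin((n−n')x)] dx, which is 0 when n+n' is even and 2n/(n²−n'²) when n+n' is odd (it need not vanish on (0, π)).
  u² squared terms: (-5)²·∫cos(5x)² dx = 25·π/2 = 25*π/2;  (3)²·∫sin(5x)² dx = 9·π/2 = 9*π/2.
  u² cross terms: 2·(-5)·(3)·∫cos(5x)·sin(5x) dx = -30·(0) = 0.
  So ∫_0^π u² dx = 25*π/2 + 9*π/2 + 0 = 17*π.
  (u')² squared terms: (15)²·∫cos(5x)² dx = 225·π/2 = 225*π/2;  (25)²·∫sin(5x)² dx = 625·π/2 = 625*π/2.
  (u')² cross terms: 2·(15)·(25)·∫cos(5x)·sin(5x) dx = 750·(0) = 0.
  So ∫_0^π (u')² dx = 225*π/2 + 625*π/2 + 0 = 425*π.
||u||_{H^1}^2 = (17*π) + (425*π) = 442*π.


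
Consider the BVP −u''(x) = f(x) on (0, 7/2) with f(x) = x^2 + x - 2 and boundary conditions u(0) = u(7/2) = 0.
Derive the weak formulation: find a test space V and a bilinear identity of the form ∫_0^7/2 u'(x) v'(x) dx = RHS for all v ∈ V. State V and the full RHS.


V = H^1_0(0, 7/2) (so v(0) = v(7/2) = 0); weak form: ∫_0^7/2 u'v' dx = ∫_0^7/2 (x^2 + x - 2) v dx for all v ∈ V.

Multiply both sides by a test function v and integrate from 0 to 7/2:
  ∫_0^7/2 −u''(x) v(x) dx = ∫_0^7/2 f(x) v(x) dx.
Integrate the LHS by parts once:
  ∫_0^7/2 −u'' v dx = −[u'(x) v(x)]_0^7/2 + ∫_0^7/2 u'(x) v'(x) dx.
Thus ∫_0^7/2 u'(x) v'(x) dx = ∫_0^7/2 f(x) v(x) dx + [u'(x) v(x)]_0^7/2.
Choose V so that boundary terms are either known or forced to vanish.
u is Dirichlet: u(0) = u(7/2) = 0. Let V = H^1_0(0, 7/2); then v(0) = v(7/2) = 0, and [u' v]_0^7/2 = 0.
Weak formulation: find u (satisfying any essential BC) such that ∫_0^7/2 u'(x) v'(x) dx = ∫_0^7/2 f v dx for all v ∈ V.
Substituting f(x) = x^2 + x - 2, the right-hand side is ∫_0^7/2 (x^2 + x - 2) v dx.


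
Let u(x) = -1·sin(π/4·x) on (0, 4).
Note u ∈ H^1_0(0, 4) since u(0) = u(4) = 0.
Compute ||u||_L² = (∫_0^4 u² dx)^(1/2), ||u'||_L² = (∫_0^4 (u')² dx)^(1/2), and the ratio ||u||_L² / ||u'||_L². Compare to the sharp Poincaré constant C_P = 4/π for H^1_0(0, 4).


||u||_L² / ||u'||_L² = 4/π = C_P.

u(x) = -1·sin(π/4·x), so u'(x) = -π*cos(π*x/4)/4.
Writing u(x) = A·sin(kπx/L) with A = -1 and k = 1, use ∫_0^L sin²(kπx/L) dx = L/2 and ∫_0^L cos²(kπx/L) dx = L/2.
u² = 1·sin²(π/4·x) and (u')² = π^2/16·cos²(π/4·x), and each of sin², cos² integrates to L/2 = 2 over (0, 4).
∫_0^4 u² dx = 2, so ||u||_L² = sqrt(2).
∫_0^4 (u')² dx = π^2/8, so ||u'||_L² = sqrt(2)*π/4.
Ratio ||u||_L² / ||u'||_L² = 4/π.
Sharp Poincaré constant on H^1_0(0, 4) is C_P = L/π = 4/π, achieved by sin(π/4·x).
This is the k = 1 eigenfunction (up to amplitude), so the ratio equals the sharp Poincaré constant exactly.


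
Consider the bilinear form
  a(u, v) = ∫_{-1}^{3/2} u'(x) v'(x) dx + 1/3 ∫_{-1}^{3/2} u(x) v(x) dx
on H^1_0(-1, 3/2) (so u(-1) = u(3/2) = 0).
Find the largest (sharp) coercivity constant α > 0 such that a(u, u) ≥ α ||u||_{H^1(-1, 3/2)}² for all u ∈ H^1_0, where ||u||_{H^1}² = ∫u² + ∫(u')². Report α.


α = (25 + 12*π^2)/(3*(25 + 4*π^2))

Coercivity of a(·,·) on H^1_0(-1, 3/2) means a(u, u) ≥ α ||u||_{H^1}² for every u ∈ H^1_0.
The interval has length L = 5/2, and Poincaré/coercivity depend only on L. Here a(u, u) = ∫(u')² + (1/3)·∫u².
Here 0 < c = 1/3 < 1. The condition a(u,u) ≥ α||u||_{H^1}² reads (1−α)∫(u')² ≥ (α−c)∫u². Any admissible α is ≤ 1 (rapidly oscillating u have ∫u²/∫(u')² → 0), and α = 1 would force 0 ≥ (1−c)∫u², impossible since c < 1; so 1−α > 0. By the sharp Poincaré inequality on H^1_0 of an interval of length L, ∫(u')² ≥ (π/L)²∫u² with equality for the first sine mode sin(π(x−x₀)/L) (x₀ the left endpoint), so the inequality holds for all u iff (1−α)(π/L)² ≥ α − c, i.e. α ≤ ((π/L)² + c)/((π/L)² + 1) = (1 + c(L/π)²)/(1 + (L/π)²). With (π/L)² = 4*π^2/25 and c = 1/3, the largest admissible constant is α = ((π/L)² + c)/((π/L)² + 1).
Simplifying, α = (25 + 12*π^2)/(3*(25 + 4*π^2)).


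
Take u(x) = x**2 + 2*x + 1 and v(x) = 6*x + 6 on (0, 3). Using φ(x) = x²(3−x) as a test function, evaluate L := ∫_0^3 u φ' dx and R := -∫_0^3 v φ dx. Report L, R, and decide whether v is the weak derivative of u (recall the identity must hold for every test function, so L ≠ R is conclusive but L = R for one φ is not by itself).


LHS = -189/5, RHS = -567/5. No, v is not the weak derivative of u.

u(x) = x**2 + 2*x + 1, classical derivative u'(x) = 2*x + 2.
φ(x) = x²(3−x), so φ'(x) = 3*x*(2 - x).
Note φ(0) = φ(3) = 0, so the boundary term u·φ vanishes.
LHS = ∫_0^3 u(x) φ'(x) dx = ∫_0^3 (-3*x^4 + 9*x^2 + 6*x) dx. Term by term:
  ∫_0^3 -3*x^4 dx = -729/5;  ∫_0^3 9*x^2 dx = 81;  ∫_0^3 6*x dx = 27.
Sum: -729/5 + 81 + 27 = -189/5.
So LHS = -189/5.
∫_0^3 v(x) φ(x) dx = ∫_0^3 (-6*x^4 + 12*x^3 + 18*x^2) dx. Term by term:
  ∫_0^3 -6*x^4 dx = -1458/5;  ∫_0^3 12*x^3 dx = 243;  ∫_0^3 18*x^2 dx = 162.
Sum: -1458/5 + 243 + 162 = 567/5.
So RHS = -∫_0^3 v(x) φ(x) dx = -567/5.
LHS − RHS = 378/5 ≠ 0, so the identity fails.
(For a valid weak derivative the identity must hold for EVERY test function, in particular this one. The failure shows v is NOT the weak derivative of u.)
Correct weak derivative would be u'(x) = 2*x + 2.


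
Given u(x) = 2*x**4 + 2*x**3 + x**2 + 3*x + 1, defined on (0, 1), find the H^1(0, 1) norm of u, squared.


||u||_{H^1}^2 = 13091/126

The H^1 norm (squared) on an interval (0, L) is
  ||u||_{H^1}^2 = ∫_0^L u(x)^2 dx + ∫_0^L u'(x)^2 dx.
Compute u'(x) = 8*x**3 + 6*x**2 + 2*x + 3.
Then u(x)^2 = 4*x**8 + 8*x**7 + 8*x**6 + 16*x**5 + 17*x**4 + 10*x**3 + 11*x**2 + 6*x + 1 and u'(x)^2 = 64*x**6 + 96*x**5 + 68*x**4 + 72*x**3 + 40*x**2 + 12*x + 9.
Integrate each monomial from 0 to 1 using ∫_0^1 c·x^n dx = c·1^(n+1)/(n+1):
  ∫_0^1 u(x)^2 dx = ∫_0^1 (4*x^8 + 8*x^7 + 8*x^6 + 16*x^5 + 17*x^4 + 10*x^3 + 11*x^2 + 6*x + 1) dx. Term by term:
    ∫_0^1 4*x^8 dx = 4/9;  ∫_0^1 8*x^7 dx = 1;  ∫_0^1 8*x^6 dx = 8/7;
    ∫_0^1 16*x^5 dx = 8/3;  ∫_0^1 17*x^4 dx = 17/5;  ∫_0^1 10*x^3 dx = 5/2;
    ∫_0^1 11*x^2 dx = 11/3;  ∫_0^1 6*x dx = 3;  ∫_0^1 1 dx = 1.
  Sum: 4/9 + 1 + 8/7 + 8/3 + 17/5 + 5/2 + 11/3 + 3 + 1 = 11857/630.
  ∫_0^1 u'(x)^2 dx = ∫_0^1 (64*x^6 + 96*x^5 + 68*x^4 + 72*x^3 + 40*x^2 + 12*x + 9) dx. Term by term:
    ∫_0^1 64*x^6 dx = 64/7;  ∫_0^1 96*x^5 dx = 16;  ∫_0^1 68*x^4 dx = 68/5;
    ∫_0^1 72*x^3 dx = 18;  ∫_0^1 40*x^2 dx = 40/3;  ∫_0^1 12*x dx = 6;
    ∫_0^1 9 dx = 9.
  Sum: 64/7 + 16 + 68/5 + 18 + 40/3 + 6 + 9 = 8933/105.
Adding: ||u||_{H^1}^2 = 11857/630 + 8933/105 = 13091/126.


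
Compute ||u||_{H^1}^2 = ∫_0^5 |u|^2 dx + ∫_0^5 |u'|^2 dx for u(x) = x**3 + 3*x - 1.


||u||_{H^1}^2 = 298525/14

The H^1 norm (squared) on an interval (0, L) is
  ||u||_{H^1}^2 = ∫_0^L u(x)^2 dx + ∫_0^L u'(x)^2 dx.
Compute u'(x) = 3*x**2 + 3.
Then u(x)^2 = x**6 + 6*x**4 - 2*x**3 + 9*x**2 - 6*x + 1 and u'(x)^2 = 9*x**4 + 18*x**2 + 9.
Integrate each monomial from 0 to 5 using ∫_0^5 c·x^n dx = c·5^(n+1)/(n+1):
  ∫_0^5 u(x)^2 dx = ∫_0^5 (x^6 + 6*x^4 - 2*x^3 + 9*x^2 - 6*x + 1) dx. Term by term:
    ∫_0^5 x^6 dx = 78125/7;  ∫_0^5 6*x^4 dx = 3750;  ∫_0^5 -2*x^3 dx = -625/2;
    ∫_0^5 9*x^2 dx = 375;  ∫_0^5 -6*x dx = -75;  ∫_0^5 1 dx = 5.
  Sum: 78125/7 + 3750 − 625/2 + 375 − 75 + 5 = 208645/14.
  ∫_0^5 u'(x)^2 dx = ∫_0^5 (9*x^4 + 18*x^2 + 9) dx. Term by term:
    ∫_0^5 9*x^4 dx = 5625;  ∫_0^5 18*x^2 dx = 750;  ∫_0^5 9 dx = 45.
  Sum: 5625 + 750 + 45 = 6420.
Adding: ||u||_{H^1}^2 = 208645/14 + 6420 = 298525/14.


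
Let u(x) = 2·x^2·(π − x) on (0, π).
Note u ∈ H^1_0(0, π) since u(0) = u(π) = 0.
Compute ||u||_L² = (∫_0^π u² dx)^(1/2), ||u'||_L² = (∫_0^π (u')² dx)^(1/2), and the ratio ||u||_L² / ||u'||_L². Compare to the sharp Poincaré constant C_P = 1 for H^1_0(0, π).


||u||_L² / ||u'||_L² = sqrt(14)*π/14 < C_P = 1.

u(x) = 2·x^2·(π − x), so u'(x) = 2*x*(-3*x + 2*π).
u(x) = 2·x^2·(π − x) vanishes at x = 0 and x = π, so u ∈ H^1_0(0, π). Differentiate via the product rule and integrate the resulting polynomials term by term.
  ∫_0^π u² dx = ∫_0^π (4*x^6 - 8*π*x^5 + 4*π^2*x^4) dx. Term by term:
    ∫_0^π 4*x^6 dx = 4*π^7/7;  ∫_0^π -8*π*x^5 dx = -4*π^7/3;  ∫_0^π 4*π^2*x^4 dx = 4*π^7/5.
  Sum: 4*π^7/7 − 4*π^7/3 + 4*π^7/5 = 4*π^7/105.
  ∫_0^π (u')² dx = ∫_0^π (36*x^4 - 48*π*x^3 + 16*π^2*x^2) dx. Term by term:
    ∫_0^π 36*x^4 dx = 36*π^5/5;  ∫_0^π -48*π*x^3 dx = -12*π^5;  ∫_0^π 16*π^2*x^2 dx = 16*π^5/3.
  Sum: 36*π^5/5 − 12*π^5 + 16*π^5/3 = 8*π^5/15.
∫_0^π u² dx = 4*π^7/105, so ||u||_L² = 2*sqrt(105)*π^(7/2)/105.
∫_0^π (u')² dx = 8*π^5/15, so ||u'||_L² = 2*sqrt(30)*π^(5/2)/15.
Ratio ||u||_L² / ||u'||_L² = sqrt(14)*π/14.
Sharp Poincaré constant on H^1_0(0, π) is C_P = L/π = 1, achieved by sin(x).
A polynomial bump cannot attain the sharp Poincaré constant (only the first sine eigenfunction does), so the ratio is strictly less than C_P, consistent with ||u||_L² ≤ C_P ||u'||_L².


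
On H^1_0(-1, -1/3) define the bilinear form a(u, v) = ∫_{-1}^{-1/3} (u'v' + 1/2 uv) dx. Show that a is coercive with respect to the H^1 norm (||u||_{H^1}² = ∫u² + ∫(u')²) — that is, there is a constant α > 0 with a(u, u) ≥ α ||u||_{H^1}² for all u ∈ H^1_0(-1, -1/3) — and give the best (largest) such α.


α = (2 + 9*π^2)/(4 + 9*π^2)

Coercivity of a(·,·) on H^1_0(-1, -1/3) means a(u, u) ≥ α ||u||_{H^1}² for every u ∈ H^1_0.
The interval has length L = 2/3, and Poincaré/coercivity depend only on L. Here a(u, u) = ∫(u')² + (1/2)·∫u².
Here 0 < c = 1/2 < 1. The condition a(u,u) ≥ α||u||_{H^1}² reads (1−α)∫(u')² ≥ (α−c)∫u². Any admissible α is ≤ 1 (rapidly oscillating u have ∫u²/∫(u')² → 0), and α = 1 would force 0 ≥ (1−c)∫u², impossible since c < 1; so 1−α > 0. By the sharp Poincaré inequality on H^1_0 of an interval of length L, ∫(u')² ≥ (π/L)²∫u² with equality for the first sine mode sin(π(x−x₀)/L) (x₀ the left endpoint), so the inequality holds for all u iff (1−α)(π/L)² ≥ α − c, i.e. α ≤ ((π/L)² + c)/((π/L)² + 1) = (1 + c(L/π)²)/(1 + (L/π)²). With (π/L)² = 9*π^2/4 and c = 1/2, the largest admissible constant is α = ((π/L)² + c)/((π/L)² + 1).
Simplifying, α = (2 + 9*π^2)/(4 + 9*π^2).


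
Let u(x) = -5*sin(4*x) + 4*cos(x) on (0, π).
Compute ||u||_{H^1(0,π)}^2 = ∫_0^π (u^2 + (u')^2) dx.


||u||_{H^1(0,π)}^2 = -128/3 + 457*π/2

u'(x) = -4*sin(x) - 20*cos(4*x).
Expand u² and (u')² and integrate term by term on (0, π), using: for integers n ≥ 1, ∫_0^π sin²(nx) dx = ∫_0^π cos²(nx) dx = π/2; for n ≠ n', ∫_0^π sin(nx)sin(n'x) dx = ∫_0^π cos(nx)cos(n'x) dx = 0; and by product-to-sum, ∫_0^π sin(nx)cos(n'x) dx = ½∫_0^π [sin((n+n')x) + sin((n−n')x)] dx, which is 0 when n+n' is even and 2n/(n²−n'²) when n+n' is odd (it need not vanish on (0, π)).
  u² squared terms: (-5)²·∫sin(4x)² dx = 25·π/2 = 25*π/2;  (4)²·∫cos(x)² dx = 16·π/2 = 8*π.
  u² cross terms: 2·(-5)·(4)·∫sin(4x)·cos(x) dx = -40·(8/15) = -64/3.
  So ∫_0^π u² dx = 25*π/2 + 8*π − 64/3 = -64/3 + 41*π/2.
  (u')² squared terms: (-20)²·∫cos(4x)² dx = 400·π/2 = 200*π;  (-4)²·∫sin(x)² dx = 16·π/2 = 8*π.
  (u')² cross terms: 2·(-20)·(-4)·∫cos(4x)·sin(x) dx = 160·(-2/15) = -64/3.
  So ∫_0^π (u')² dx = 200*π + 8*π − 64/3 = -64/3 + 208*π.
||u||_{H^1}^2 = (-64/3 + 41*π/2) + (-64/3 + 208*π) = -128/3 + 457*π/2.


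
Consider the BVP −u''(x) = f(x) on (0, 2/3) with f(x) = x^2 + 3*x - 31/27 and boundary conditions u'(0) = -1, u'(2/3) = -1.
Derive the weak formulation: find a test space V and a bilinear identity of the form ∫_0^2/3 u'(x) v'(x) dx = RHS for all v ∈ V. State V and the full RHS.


V = H^1(0, 2/3) (v unrestricted at boundary; u is determined up to an additive constant); weak form: ∫_0^2/3 u'v' dx = ∫_0^2/3 (x^2 + 3*x - 31/27) v dx − v(2/3) + v(0) for all v ∈ V.

Multiply both sides by a test function v and integrate from 0 to 2/3:
  ∫_0^2/3 −u''(x) v(x) dx = ∫_0^2/3 f(x) v(x) dx.
Integrate the LHS by parts once:
  ∫_0^2/3 −u'' v dx = −[u'(x) v(x)]_0^2/3 + ∫_0^2/3 u'(x) v'(x) dx.
Thus ∫_0^2/3 u'(x) v'(x) dx = ∫_0^2/3 f(x) v(x) dx + [u'(x) v(x)]_0^2/3.
Choose V so that boundary terms are either known or forced to vanish.
u has inhomogeneous Neumann u'(0) = -1, u'(2/3) = -1. [u' v]_0^2/3 = (-1)·v(2/3) − (-1)·v(0) = − v(2/3) + v(0). Take V = H^1(0, 2/3); boundary term becomes part of RHS.
Weak formulation: find u (satisfying any essential BC) such that ∫_0^2/3 u'(x) v'(x) dx = ∫_0^2/3 f v dx − v(2/3) + v(0) for all v ∈ V (Neumann data are natural BCs: they enter the RHS as boundary terms).
Substituting f(x) = x^2 + 3*x - 31/27, the right-hand side is ∫_0^2/3 (x^2 + 3*x - 31/27) v dx − v(2/3) + v(0).
Compatibility check (pure Neumann): taking v ≡ 1 ∈ V gives 0 = ∫_0^2/3 f dx + (-1) − (-1), i.e. ∫_0^2/3 f dx must equal u'(0) − u'(2/3) = 0. Indeed ∫_0^2/3 (x^2 + 3*x - 31/27) dx = 0, so the data are compatible. The solution is then unique only up to an additive constant (fix it e.g. by requiring ∫_0^2/3 u dx = 0).


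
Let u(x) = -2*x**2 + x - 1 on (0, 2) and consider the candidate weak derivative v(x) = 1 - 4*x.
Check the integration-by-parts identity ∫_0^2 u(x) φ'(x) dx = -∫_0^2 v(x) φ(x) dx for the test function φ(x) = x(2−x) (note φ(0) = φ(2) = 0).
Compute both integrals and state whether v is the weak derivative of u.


LHS = 4, RHS = 4. Yes, v = u' weakly.

u(x) = -2*x**2 + x - 1, classical derivative u'(x) = 1 - 4*x.
φ(x) = x(2−x), so φ'(x) = 2 - 2*x.
Note φ(0) = φ(2) = 0, so the boundary term u·φ vanishes.
LHS = ∫_0^2 u(x) φ'(x) dx = ∫_0^2 (4*x^3 - 6*x^2 + 4*x - 2) dx. Term by term:
  ∫_0^2 4*x^3 dx = 16;  ∫_0^2 -6*x^2 dx = -16;  ∫_0^2 4*x dx = 8;
  ∫_0^2 -2 dx = -4.
Sum: 16 − 16 + 8 − 4 = 4.
So LHS = 4.
∫_0^2 v(x) φ(x) dx = ∫_0^2 (4*x^3 - 9*x^2 + 2*x) dx. Term by term:
  ∫_0^2 4*x^3 dx = 16;  ∫_0^2 -9*x^2 dx = -24;  ∫_0^2 2*x dx = 4.
Sum: 16 − 24 + 4 = -4.
So RHS = -∫_0^2 v(x) φ(x) dx = 4.
LHS = RHS, so the identity holds for this test φ.
Moreover u is smooth here and v(x) = u'(x) = 1 - 4*x pointwise, so the identity holds for every test function. Hence v is the weak derivative of u.


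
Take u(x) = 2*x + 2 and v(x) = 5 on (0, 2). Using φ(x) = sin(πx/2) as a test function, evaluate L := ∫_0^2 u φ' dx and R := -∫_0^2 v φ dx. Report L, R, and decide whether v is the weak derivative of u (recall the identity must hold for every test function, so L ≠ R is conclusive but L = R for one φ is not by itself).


LHS = -8/π, RHS = -20/π. No, v is not the weak derivative of u.

u(x) = 2*x + 2, classical derivative u'(x) = 2.
φ(x) = sin(πx/2), so φ'(x) = π*cos(π*x/2)/2.
Note φ(0) = φ(2) = 0, so the boundary term u·φ vanishes.
LHS = ∫_0^2 u(x) φ'(x) dx = ∫_0^2 (π*x*cos(π*x/2) + π*cos(π*x/2)) dx. Term by term:
  ∫_0^2 π*cos(π*x/2) dx = 0;  ∫_0^2 π*x*cos(π*x/2) dx = -8/π.
Sum: 0 − 8/π = -8/π.
So LHS = -8/π.
∫_0^2 v(x) φ(x) dx = ∫_0^2 (5*sin(π*x/2)) dx. Term by term:
  ∫_0^2 5*sin(π*x/2) dx = 20/π.
So RHS = -∫_0^2 v(x) φ(x) dx = -20/π.
LHS − RHS = 12/π ≠ 0, so the identity fails.
(For a valid weak derivative the identity must hold for EVERY test function, in particular this one. The failure shows v is NOT the weak derivative of u.)
Correct weak derivative would be u'(x) = 2.


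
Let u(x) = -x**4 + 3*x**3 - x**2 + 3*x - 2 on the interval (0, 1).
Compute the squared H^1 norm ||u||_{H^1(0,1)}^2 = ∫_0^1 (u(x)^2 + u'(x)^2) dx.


||u||_{H^1}^2 = 4633/252

The H^1 norm (squared) on an interval (0, L) is
  ||u||_{H^1}^2 = ∫_0^L u(x)^2 dx + ∫_0^L u'(x)^2 dx.
Compute u'(x) = -4*x**3 + 9*x**2 - 2*x + 3.
Then u(x)^2 = x**8 - 6*x**7 + 11*x**6 - 12*x**5 + 23*x**4 - 18*x**3 + 13*x**2 - 12*x + 4 and u'(x)^2 = 16*x**6 - 72*x**5 + 97*x**4 - 60*x**3 + 58*x**2 - 12*x + 9.
Integrate each monomial from 0 to 1 using ∫_0^1 c·x^n dx = c·1^(n+1)/(n+1):
  ∫_0^1 u(x)^2 dx = ∫_0^1 (x^8 - 6*x^7 + 11*x^6 - 12*x^5 + 23*x^4 - 18*x^3 + 13*x^2 - 12*x + 4) dx. Term by term:
    ∫_0^1 x^8 dx = 1/9;  ∫_0^1 -6*x^7 dx = -3/4;  ∫_0^1 11*x^6 dx = 11/7;
    ∫_0^1 -12*x^5 dx = -2;  ∫_0^1 23*x^4 dx = 23/5;  ∫_0^1 -18*x^3 dx = -9/2;
    ∫_0^1 13*x^2 dx = 13/3;  ∫_0^1 -12*x dx = -6;  ∫_0^1 4 dx = 4.
  Sum: 1/9 − 3/4 + 11/7 − 2 + 23/5 − 9/2 + 13/3 − 6 + 4 = 1721/1260.
  ∫_0^1 u'(x)^2 dx = ∫_0^1 (16*x^6 - 72*x^5 + 97*x^4 - 60*x^3 + 58*x^2 - 12*x + 9) dx. Term by term:
    ∫_0^1 16*x^6 dx = 16/7;  ∫_0^1 -72*x^5 dx = -12;  ∫_0^1 97*x^4 dx = 97/5;
    ∫_0^1 -60*x^3 dx = -15;  ∫_0^1 58*x^2 dx = 58/3;  ∫_0^1 -12*x dx = -6;
    ∫_0^1 9 dx = 9.
  Sum: 16/7 − 12 + 97/5 − 15 + 58/3 − 6 + 9 = 1787/105.
Adding: ||u||_{H^1}^2 = 1721/1260 + 1787/105 = 4633/252.


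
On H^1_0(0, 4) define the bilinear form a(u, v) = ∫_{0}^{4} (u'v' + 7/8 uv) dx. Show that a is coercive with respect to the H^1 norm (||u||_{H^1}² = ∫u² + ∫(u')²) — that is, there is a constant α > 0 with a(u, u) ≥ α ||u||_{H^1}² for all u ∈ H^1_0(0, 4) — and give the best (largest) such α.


α = (π^2 + 14)/(π^2 + 16)

Coercivity of a(·,·) on H^1_0(0, 4) means a(u, u) ≥ α ||u||_{H^1}² for every u ∈ H^1_0.
The interval has length L = 4, and Poincaré/coercivity depend only on L. Here a(u, u) = ∫(u')² + (7/8)·∫u².
Here 0 < c = 7/8 < 1. The condition a(u,u) ≥ α||u||_{H^1}² reads (1−α)∫(u')² ≥ (α−c)∫u². Any admissible α is ≤ 1 (rapidly oscillating u have ∫u²/∫(u')² → 0), and α = 1 would force 0 ≥ (1−c)∫u², impossible since c < 1; so 1−α > 0. By the sharp Poincaré inequality on H^1_0 of an interval of length L, ∫(u')² ≥ (π/L)²∫u² with equality for the first sine mode sin(π(x−x₀)/L) (x₀ the left endpoint), so the inequality holds for all u iff (1−α)(π/L)² ≥ α − c, i.e. α ≤ ((π/L)² + c)/((π/L)² + 1) = (1 + c(L/π)²)/(1 + (L/π)²). With (π/L)² = π^2/16 and c = 7/8, the largest admissible constant is α = ((π/L)² + c)/((π/L)² + 1).
Simplifying, α = (π^2 + 14)/(π^2 + 16).


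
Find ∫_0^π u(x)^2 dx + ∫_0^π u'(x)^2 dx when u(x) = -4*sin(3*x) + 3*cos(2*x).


||u||_{H^1(0,π)}^2 = -144 + 205*π/2

u'(x) = -6*sin(2*x) - 12*cos(3*x).
Expand u² and (u')² and integrate term by term on (0, π), using: for integers n ≥ 1, ∫_0^π sin²(nx) dx = ∫_0^π cos²(nx) dx = π/2; for n ≠ n', ∫_0^π sin(nx)sin(n'x) dx = ∫_0^π cos(nx)cos(n'x) dx = 0; and by product-to-sum, ∫_0^π sin(nx)cos(n'x) dx = ½∫_0^π [sin((n+n')x) + sin((n−n')x)] dx, which is 0 when n+n' is even and 2n/(n²−n'²) when n+n' is odd (it need not vanish on (0, π)).
  u² squared terms: (-4)²·∫sin(3x)² dx = 16·π/2 = 8*π;  (3)²·∫cos(2x)² dx = 9·π/2 = 9*π/2.
  u² cross terms: 2·(-4)·(3)·∫sin(3x)·cos(2x) dx = -24·(6/5) = -144/5.
  So ∫_0^π u² dx = 8*π + 9*π/2 − 144/5 = -144/5 + 25*π/2.
  (u')² squared terms: (-12)²·∫cos(3x)² dx = 144·π/2 = 72*π;  (-6)²·∫sin(2x)² dx = 36·π/2 = 18*π.
  (u')² cross terms: 2·(-12)·(-6)·∫cos(3x)·sin(2x) dx = 144·(-4/5) = -576/5.
  So ∫_0^π (u')² dx = 72*π + 18*π − 576/5 = -576/5 + 90*π.
||u||_{H^1}^2 = (-144/5 + 25*π/2) + (-576/5 + 90*π) = -144 + 205*π/2.


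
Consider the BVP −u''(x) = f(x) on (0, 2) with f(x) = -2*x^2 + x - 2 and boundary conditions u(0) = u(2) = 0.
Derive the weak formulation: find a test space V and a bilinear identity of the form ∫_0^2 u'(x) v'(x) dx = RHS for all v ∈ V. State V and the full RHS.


V = H^1_0(0, 2) (so v(0) = v(2) = 0); weak form: ∫_0^2 u'v' dx = ∫_0^2 (-2*x^2 + x - 2) v dx for all v ∈ V.

Multiply both sides by a test function v and integrate from 0 to 2:
  ∫_0^2 −u''(x) v(x) dx = ∫_0^2 f(x) v(x) dx.
Integrate the LHS by parts once:
  ∫_0^2 −u'' v dx = −[u'(x) v(x)]_0^2 + ∫_0^2 u'(x) v'(x) dx.
Thus ∫_0^2 u'(x) v'(x) dx = ∫_0^2 f(x) v(x) dx + [u'(x) v(x)]_0^2.
Choose V so that boundary terms are either known or forced to vanish.
u is Dirichlet: u(0) = u(2) = 0. Let V = H^1_0(0, 2); then v(0) = v(2) = 0, and [u' v]_0^2 = 0.
Weak formulation: find u (satisfying any essential BC) such that ∫_0^2 u'(x) v'(x) dx = ∫_0^2 f v dx for all v ∈ V.
Substituting f(x) = -2*x^2 + x - 2, the right-hand side is ∫_0^2 (-2*x^2 + x - 2) v dx.


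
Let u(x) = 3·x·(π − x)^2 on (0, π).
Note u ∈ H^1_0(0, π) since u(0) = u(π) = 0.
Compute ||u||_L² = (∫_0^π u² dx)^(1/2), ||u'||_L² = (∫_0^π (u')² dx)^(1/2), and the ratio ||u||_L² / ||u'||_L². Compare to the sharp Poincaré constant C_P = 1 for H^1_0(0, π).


||u||_L² / ||u'||_L² = sqrt(14)*π/14 < C_P = 1.

u(x) = 3·x·(π − x)^2, so u'(x) = 3*(x - π)*(3*x - π).
u(x) = 3·x·(π − x)^2 vanishes at x = 0 and x = π, so u ∈ H^1_0(0, π). Differentiate via the product rule and integrate the resulting polynomials term by term.
  ∫_0^π u² dx = ∫_0^π (9*x^6 - 36*π*x^5 + 54*π^2*x^4 - 36*π^3*x^3 + 9*π^4*x^2) dx. Term by term:
    ∫_0^π 9*x^6 dx = 9*π^7/7;  ∫_0^π -36*π*x^5 dx = -6*π^7;  ∫_0^π 54*π^2*x^4 dx = 54*π^7/5;
    ∫_0^π -36*π^3*x^3 dx = -9*π^7;  ∫_0^π 9*π^4*x^2 dx = 3*π^7.
  Sum: 9*π^7/7 − 6*π^7 + 54*π^7/5 − 9*π^7 + 3*π^7 = 3*π^7/35.
  ∫_0^π (u')² dx = ∫_0^π (81*x^4 - 216*π*x^3 + 198*π^2*x^2 - 72*π^3*x + 9*π^4) dx. Term by term:
    ∫_0^π 81*x^4 dx = 81*π^5/5;  ∫_0^π -216*π*x^3 dx = -54*π^5;  ∫_0^π 198*π^2*x^2 dx = 66*π^5;
    ∫_0^π -72*π^3*x dx = -36*π^5;  ∫_0^π 9*π^4 dx = 9*π^5.
  Sum: 81*π^5/5 − 54*π^5 + 66*π^5 − 36*π^5 + 9*π^5 = 6*π^5/5.
∫_0^π u² dx = 3*π^7/35, so ||u||_L² = sqrt(105)*π^(7/2)/35.
∫_0^π (u')² dx = 6*π^5/5, so ||u'||_L² = sqrt(30)*π^(5/2)/5.
Ratio ||u||_L² / ||u'||_L² = sqrt(14)*π/14.
Sharp Poincaré constant on H^1_0(0, π) is C_P = L/π = 1, achieved by sin(x).
A polynomial bump cannot attain the sharp Poincaré constant (only the first sine eigenfunction does), so the ratio is strictly less than C_P, consistent with ||u||_L² ≤ C_P ||u'||_L².
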